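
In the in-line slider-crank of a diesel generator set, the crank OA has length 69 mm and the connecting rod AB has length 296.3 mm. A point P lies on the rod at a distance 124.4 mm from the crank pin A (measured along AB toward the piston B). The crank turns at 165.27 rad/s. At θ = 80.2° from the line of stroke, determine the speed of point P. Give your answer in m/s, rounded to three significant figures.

ω = 165.3 rad/s.  Crank-pin speed |V_A| = rω = 11.404 m/s, perpendicular to OA.
Rod angle: sinφ = −(r/L) sinθ ⇒ φ = -13.266°; ω_rod = −rω cosθ/√(L²−r²sin²θ) = -6.7304 rad/s.
V_P = V_A + ω_rod × AP, with AP = 0.1244 m along the rod.
Components: V_Px = −rω sinθ − a·ω_rod·sinφ = -11.429 m/s;  V_Py = rω cosθ + a·ω_rod·cosφ = +1.1261 m/s.
|V_P| = √(V_Px² + V_Py²) = 11.485 m/s.

11.5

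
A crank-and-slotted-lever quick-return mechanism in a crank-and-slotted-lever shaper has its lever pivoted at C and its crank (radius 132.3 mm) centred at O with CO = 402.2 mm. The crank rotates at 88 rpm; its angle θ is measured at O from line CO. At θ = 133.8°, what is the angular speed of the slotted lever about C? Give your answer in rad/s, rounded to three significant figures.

ω = 9.215 rad/s (from 88 rpm).
Crank pin A relative to C: A = (d + r cosθ, r sinθ); lever angle φ = atan2(r sinθ, d + r cosθ).
Differentiating tanφ: φ̇ = rω(d cosθ + r)/(d² + r² + 2dr cosθ).
d² + r² + 2dr cosθ = |CA|² = 0.105609 m²;  d cosθ + r = -0.14608 m.
|ω_lever| = |0.1323·9.215·-0.14608| / 0.105609 = 1.6864 rad/s.

1.69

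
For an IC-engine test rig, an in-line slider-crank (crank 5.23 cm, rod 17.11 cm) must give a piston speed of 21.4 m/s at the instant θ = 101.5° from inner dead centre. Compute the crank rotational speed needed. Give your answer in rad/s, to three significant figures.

446

For an in-line slider-crank, |v_piston| = rω|sinθ|·[1 + r cosθ/√(L² − r² sin²θ)].
With r = 0.0523 m, L = 0.1711 m, θ = 101.5°: the bracketed kinematic factor |dx/dθ| = 0.047977 m.
ω = v/|dx/dθ| = 21.4/0.047977 = 446.05 rad/s.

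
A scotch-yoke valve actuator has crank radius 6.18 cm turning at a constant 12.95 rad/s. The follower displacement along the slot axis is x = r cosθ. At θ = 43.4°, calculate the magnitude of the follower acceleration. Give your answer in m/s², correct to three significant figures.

ω = 12.95 rad/s
x = r cosθ ⇒ ẍ = −rω² cosθ (ω constant).
|a| = rω²|cosθ| = 0.0618·(12.95)²·|cos 43.4°| = 7.5302 m/s².

7.53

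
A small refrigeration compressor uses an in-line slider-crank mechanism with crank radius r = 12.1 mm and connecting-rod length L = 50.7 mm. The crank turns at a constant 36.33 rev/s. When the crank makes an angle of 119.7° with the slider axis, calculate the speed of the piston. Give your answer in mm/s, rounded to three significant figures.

2110

ω = 2π·36.3 = 228.3 rad/s
For an in-line slider-crank, x = r cosθ + √(L² − r² sin²θ), so v = −rω sinθ·[1 + r cosθ/√(L² − r² sin²θ)].
With r = 0.0121 m, L = 0.0507 m, θ = 119.7°: √(L² − r² sin²θ) = 0.049599 m.
v = −0.0121·228.3·0.86863·[1 + 0.0121·-0.49546/0.049599] = -2.1092 m/s.
|v| = 2.1092 m/s = 2109.2 mm/s.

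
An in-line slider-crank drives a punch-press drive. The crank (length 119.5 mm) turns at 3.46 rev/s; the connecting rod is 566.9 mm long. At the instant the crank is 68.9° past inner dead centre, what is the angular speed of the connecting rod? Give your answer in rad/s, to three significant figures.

1.68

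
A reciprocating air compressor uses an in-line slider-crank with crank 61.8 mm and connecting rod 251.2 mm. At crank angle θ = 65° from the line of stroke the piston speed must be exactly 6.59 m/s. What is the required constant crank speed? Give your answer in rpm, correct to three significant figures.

1020

For an in-line slider-crank, |v_piston| = rω|sinθ|·[1 + r cosθ/√(L² − r² sin²θ)].
With r = 0.0618 m, L = 0.2512 m, θ = 65°: the bracketed kinematic factor |dx/dθ| = 0.061984 m.
ω = v/|dx/dθ| = 6.59/0.061984 = 106.32 rad/s.
N = 60ω/(2π) = 1015.3 rpm.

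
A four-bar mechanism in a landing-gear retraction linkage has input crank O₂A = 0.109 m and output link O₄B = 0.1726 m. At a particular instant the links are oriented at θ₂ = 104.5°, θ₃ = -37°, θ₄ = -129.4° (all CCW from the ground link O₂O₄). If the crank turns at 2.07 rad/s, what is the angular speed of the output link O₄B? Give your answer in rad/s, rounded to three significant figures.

ω₂ = 2.07 rad/s
Differentiating the loop-closure r₂e^{iθ₂}+r₃e^{iθ₃}=r₁+r₄e^{iθ₄} gives r₂ω₂e^{iθ₂}+r₃ω₃e^{iθ₃}=r₄ω₄e^{iθ₄}.
Eliminating the other unknown: ω₄ = r₂ω₂ sin(θ₂−θ₃) / [r₄ sin(θ₄−θ₃)].
Numerator sine = +0.62251; denominator sine = -0.99912.
Result = 0.109·2.07·(+0.62251) / (0.1726·(-0.99912)) = -0.81449 rad/s; magnitude 0.81449 rad/s.

0.814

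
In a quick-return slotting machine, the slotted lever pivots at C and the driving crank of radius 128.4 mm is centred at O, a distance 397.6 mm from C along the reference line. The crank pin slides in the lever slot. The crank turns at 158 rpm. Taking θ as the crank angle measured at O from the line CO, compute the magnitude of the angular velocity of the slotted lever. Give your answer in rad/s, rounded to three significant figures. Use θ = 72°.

2.59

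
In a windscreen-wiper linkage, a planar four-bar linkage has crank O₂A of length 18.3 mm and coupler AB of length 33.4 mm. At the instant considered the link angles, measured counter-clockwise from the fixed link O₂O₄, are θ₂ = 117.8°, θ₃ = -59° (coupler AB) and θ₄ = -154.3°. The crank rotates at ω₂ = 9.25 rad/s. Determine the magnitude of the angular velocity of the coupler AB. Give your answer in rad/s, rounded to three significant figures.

ω₂ = 9.25 rad/s
Differentiating the loop-closure r₂e^{iθ₂}+r₃e^{iθ₃}=r₁+r₄e^{iθ₄} gives r₂ω₂e^{iθ₂}+r₃ω₃e^{iθ₃}=r₄ω₄e^{iθ₄}.
Eliminating the other unknown: ω₃ = r₂ω₂ sin(θ₄−θ₂) / [r₃ sin(θ₃−θ₄)].
Numerator sine = +0.99933; denominator sine = +0.99572.
Result = 0.0183·9.25·(+0.99933) / (0.0334·(+0.99572)) = +5.0865 rad/s; magnitude 5.0865 rad/s.

5.09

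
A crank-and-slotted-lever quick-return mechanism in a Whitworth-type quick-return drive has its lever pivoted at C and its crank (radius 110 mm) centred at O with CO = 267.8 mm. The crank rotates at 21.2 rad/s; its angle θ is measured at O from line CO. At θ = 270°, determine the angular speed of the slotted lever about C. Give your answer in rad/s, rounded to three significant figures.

3.06

ω = 21.2 rad/s
Crank pin A relative to C: A = (d + r cosθ, r sinθ); lever angle φ = atan2(r sinθ, d + r cosθ).
Differentiating tanφ: φ̇ = rω(d cosθ + r)/(d² + r² + 2dr cosθ).
d² + r² + 2dr cosθ = |CA|² = 0.0838168 m²;  d cosθ + r = +0.11 m.
|ω_lever| = |0.11·21.2·+0.11| / 0.0838168 = 3.0605 rad/s.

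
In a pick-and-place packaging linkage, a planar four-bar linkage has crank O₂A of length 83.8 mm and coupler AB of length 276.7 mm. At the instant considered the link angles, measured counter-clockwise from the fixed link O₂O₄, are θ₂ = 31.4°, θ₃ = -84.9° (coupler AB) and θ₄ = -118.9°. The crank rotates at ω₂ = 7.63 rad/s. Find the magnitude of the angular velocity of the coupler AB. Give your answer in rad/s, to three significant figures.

2.05

ω₂ = 7.63 rad/s
Differentiating the loop-closure r₂e^{iθ₂}+r₃e^{iθ₃}=r₁+r₄e^{iθ₄} gives r₂ω₂e^{iθ₂}+r₃ω₃e^{iθ₃}=r₄ω₄e^{iθ₄}.
Eliminating the other unknown: ω₃ = r₂ω₂ sin(θ₄−θ₂) / [r₃ sin(θ₃−θ₄)].
Numerator sine = -0.49546; denominator sine = +0.55919.
Result = 0.0838·7.63·(-0.49546) / (0.2767·(+0.55919)) = -2.0474 rad/s; magnitude 2.0474 rad/s.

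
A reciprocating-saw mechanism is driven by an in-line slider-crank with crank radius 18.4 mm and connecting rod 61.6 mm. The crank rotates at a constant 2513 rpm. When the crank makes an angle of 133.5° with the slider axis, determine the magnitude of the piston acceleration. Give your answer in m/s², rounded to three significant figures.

ω = 2π·2513/60 = 263.2 rad/s
x(θ) = r cosθ + √(L² − r² sin²θ); with ω constant, a = ω²·d²x/dθ².
d²x/dθ² = −r cosθ − r²(cos2θ)/√u − r⁴ sin²2θ/(4u^{3/2}),  u = L² − r² sin²θ = 0.00361642 m².
Substituting r = 0.0184 m, L = 0.0616 m, θ = 133.5°: d²x/dθ² = +0.012829 m.
a = ω²·d²x/dθ² = (263.2)²·(+0.012829) = +888.45 m/s²;  |a| = 888.45 m/s².

888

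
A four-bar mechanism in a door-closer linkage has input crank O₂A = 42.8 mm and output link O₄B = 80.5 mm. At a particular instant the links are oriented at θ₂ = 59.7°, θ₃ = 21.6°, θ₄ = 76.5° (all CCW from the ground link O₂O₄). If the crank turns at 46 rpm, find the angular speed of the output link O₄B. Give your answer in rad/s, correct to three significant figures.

ω₂ = 4.817 rad/s (from 46 rpm).
Differentiating the loop-closure r₂e^{iθ₂}+r₃e^{iθ₃}=r₁+r₄e^{iθ₄} gives r₂ω₂e^{iθ₂}+r₃ω₃e^{iθ₃}=r₄ω₄e^{iθ₄}.
Eliminating the other unknown: ω₄ = r₂ω₂ sin(θ₂−θ₃) / [r₄ sin(θ₄−θ₃)].
Numerator sine = +0.61704; denominator sine = +0.81815.
Result = 0.0428·4.817·(+0.61704) / (0.0805·(+0.81815)) = +1.9316 rad/s; magnitude 1.9316 rad/s.

1.93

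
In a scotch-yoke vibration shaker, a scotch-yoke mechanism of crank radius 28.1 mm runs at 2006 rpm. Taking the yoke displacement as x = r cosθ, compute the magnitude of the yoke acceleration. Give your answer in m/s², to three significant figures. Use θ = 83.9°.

132

ω = 210.1 rad/s (from 2006 rpm).
x = r cosθ ⇒ ẍ = −rω² cosθ (ω constant).
|a| = rω²|cosθ| = 0.0281·(210.1)²·|cos 83.9°| = 131.77 m/s².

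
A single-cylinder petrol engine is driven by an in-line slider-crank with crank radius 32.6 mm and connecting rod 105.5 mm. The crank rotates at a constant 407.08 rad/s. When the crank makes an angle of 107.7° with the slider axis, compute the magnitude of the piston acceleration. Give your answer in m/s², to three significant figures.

3050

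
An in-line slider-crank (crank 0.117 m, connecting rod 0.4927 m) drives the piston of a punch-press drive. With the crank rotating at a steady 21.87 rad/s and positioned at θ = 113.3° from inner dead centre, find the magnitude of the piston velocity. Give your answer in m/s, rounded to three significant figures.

ω = 21.87 rad/s
For an in-line slider-crank, x = r cosθ + √(L² − r² sin²θ), so v = −rω sinθ·[1 + r cosθ/√(L² − r² sin²θ)].
With r = 0.117 m, L = 0.4927 m, θ = 113.3°: √(L² − r² sin²θ) = 0.48084 m.
v = −0.117·21.87·0.91845·[1 + 0.117·-0.39555/0.48084] = -2.1239 m/s.
|v| = 2.1239 m/s.

2.12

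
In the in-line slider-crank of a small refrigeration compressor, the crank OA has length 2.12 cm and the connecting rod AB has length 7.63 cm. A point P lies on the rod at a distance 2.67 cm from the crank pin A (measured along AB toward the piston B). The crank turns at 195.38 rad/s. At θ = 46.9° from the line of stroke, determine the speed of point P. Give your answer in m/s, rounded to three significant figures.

3.72

ω = 195.4 rad/s.  Crank-pin speed |V_A| = rω = 4.1421 m/s, perpendicular to OA.
Rod angle: sinφ = −(r/L) sinθ ⇒ φ = -11.705°; ω_rod = −rω cosθ/√(L²−r²sin²θ) = -37.88 rad/s.
V_P = V_A + ω_rod × AP, with AP = 0.0267 m along the rod.
Components: V_Px = −rω sinθ − a·ω_rod·sinφ = -3.2296 m/s;  V_Py = rω cosθ + a·ω_rod·cosφ = +1.8398 m/s.
|V_P| = √(V_Px² + V_Py²) = 3.7168 m/s.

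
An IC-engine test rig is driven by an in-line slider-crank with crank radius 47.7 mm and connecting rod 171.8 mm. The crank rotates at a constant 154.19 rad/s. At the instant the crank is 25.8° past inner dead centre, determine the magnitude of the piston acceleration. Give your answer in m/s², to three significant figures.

ω = 154.2 rad/s
x(θ) = r cosθ + √(L² − r² sin²θ); with ω constant, a = ω²·d²x/dθ².
d²x/dθ² = −r cosθ − r²(cos2θ)/√u − r⁴ sin²2θ/(4u^{3/2}),  u = L² − r² sin²θ = 0.0290842 m².
Substituting r = 0.0477 m, L = 0.1718 m, θ = 25.8°: d²x/dθ² = -0.051393 m.
a = ω²·d²x/dθ² = (154.2)²·(-0.051393) = -1221.8 m/s²;  |a| = 1221.8 m/s².

1220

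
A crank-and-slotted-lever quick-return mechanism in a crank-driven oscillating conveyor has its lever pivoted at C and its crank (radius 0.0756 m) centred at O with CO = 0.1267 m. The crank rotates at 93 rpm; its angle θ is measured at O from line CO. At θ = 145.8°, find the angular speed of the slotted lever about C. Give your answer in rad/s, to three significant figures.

3.63

ω = 9.739 rad/s (from 93 rpm).
Crank pin A relative to C: A = (d + r cosθ, r sinθ); lever angle φ = atan2(r sinθ, d + r cosθ).
Differentiating tanφ: φ̇ = rω(d cosθ + r)/(d² + r² + 2dr cosθ).
d² + r² + 2dr cosθ = |CA|² = 0.00592383 m²;  d cosθ + r = -0.029191 m.
|ω_lever| = |0.0756·9.739·-0.029191| / 0.00592383 = 3.6281 rad/s.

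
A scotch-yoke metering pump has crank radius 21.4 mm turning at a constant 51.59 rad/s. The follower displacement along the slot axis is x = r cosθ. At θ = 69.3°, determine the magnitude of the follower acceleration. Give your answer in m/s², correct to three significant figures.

ω = 51.59 rad/s
x = r cosθ ⇒ ẍ = −rω² cosθ (ω constant).
|a| = rω²|cosθ| = 0.0214·(51.59)²·|cos 69.3°| = 20.133 m/s².

20.1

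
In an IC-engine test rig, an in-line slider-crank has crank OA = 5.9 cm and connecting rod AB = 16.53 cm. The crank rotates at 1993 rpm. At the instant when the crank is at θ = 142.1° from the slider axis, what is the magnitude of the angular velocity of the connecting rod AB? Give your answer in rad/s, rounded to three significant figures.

60.2

ω = 208.7 rad/s (converted from 1993 rpm).
The rod makes angle φ with the slider axis where L sinφ = r sinθ; differentiating, L cosφ·φ̇ = r ω cosθ.
L cosφ = √(L² − r² sin²θ) = 0.16128 m.
|ω_rod| = r ω |cosθ| / √(L² − r² sin²θ) = 0.059·208.7·0.78908/0.16128 = 60.247 rad/s.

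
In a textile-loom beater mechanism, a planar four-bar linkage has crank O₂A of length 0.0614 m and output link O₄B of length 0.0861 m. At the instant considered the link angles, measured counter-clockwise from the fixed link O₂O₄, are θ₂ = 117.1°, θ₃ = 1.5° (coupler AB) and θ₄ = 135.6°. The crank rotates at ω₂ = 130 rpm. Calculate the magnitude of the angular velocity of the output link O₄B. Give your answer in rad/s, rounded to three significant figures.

12.2

ω₂ = 13.61 rad/s (from 130 rpm).
Differentiating the loop-closure r₂e^{iθ₂}+r₃e^{iθ₃}=r₁+r₄e^{iθ₄} gives r₂ω₂e^{iθ₂}+r₃ω₃e^{iθ₃}=r₄ω₄e^{iθ₄}.
Eliminating the other unknown: ω₄ = r₂ω₂ sin(θ₂−θ₃) / [r₄ sin(θ₄−θ₃)].
Numerator sine = +0.90183; denominator sine = +0.71813.
Result = 0.0614·13.61·(+0.90183) / (0.0861·(+0.71813)) = +12.192 rad/s; magnitude 12.192 rad/s.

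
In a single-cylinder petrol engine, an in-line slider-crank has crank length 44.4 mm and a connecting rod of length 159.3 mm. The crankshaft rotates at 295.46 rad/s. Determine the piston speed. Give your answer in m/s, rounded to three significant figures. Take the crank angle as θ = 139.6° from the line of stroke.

6.67

ω = 295.5 rad/s
For an in-line slider-crank, x = r cosθ + √(L² − r² sin²θ), so v = −rω sinθ·[1 + r cosθ/√(L² − r² sin²θ)].
With r = 0.0444 m, L = 0.1593 m, θ = 139.6°: √(L² − r² sin²θ) = 0.15668 m.
v = −0.0444·295.5·0.64812·[1 + 0.0444·-0.76154/0.15668] = -6.6675 m/s.
|v| = 6.6675 m/s.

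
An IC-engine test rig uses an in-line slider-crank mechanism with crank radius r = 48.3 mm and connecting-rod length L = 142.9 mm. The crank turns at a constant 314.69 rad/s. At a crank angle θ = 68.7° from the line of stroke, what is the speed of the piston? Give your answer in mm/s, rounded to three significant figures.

ω = 314.7 rad/s
For an in-line slider-crank, x = r cosθ + √(L² − r² sin²θ), so v = −rω sinθ·[1 + r cosθ/√(L² − r² sin²θ)].
With r = 0.0483 m, L = 0.1429 m, θ = 68.7°: √(L² − r² sin²θ) = 0.13563 m.
v = −0.0483·314.7·0.93169·[1 + 0.0483·0.36325/0.13563] = -15.993 m/s.
|v| = 15.993 m/s = 15993 mm/s.

16000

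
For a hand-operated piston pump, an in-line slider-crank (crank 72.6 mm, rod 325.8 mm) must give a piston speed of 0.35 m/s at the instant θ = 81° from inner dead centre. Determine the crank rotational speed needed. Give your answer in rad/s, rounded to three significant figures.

For an in-line slider-crank, |v_piston| = rω|sinθ|·[1 + r cosθ/√(L² − r² sin²θ)].
With r = 0.0726 m, L = 0.3258 m, θ = 81°: the bracketed kinematic factor |dx/dθ| = 0.074269 m.
ω = v/|dx/dθ| = 0.35/0.074269 = 4.7126 rad/s.

4.71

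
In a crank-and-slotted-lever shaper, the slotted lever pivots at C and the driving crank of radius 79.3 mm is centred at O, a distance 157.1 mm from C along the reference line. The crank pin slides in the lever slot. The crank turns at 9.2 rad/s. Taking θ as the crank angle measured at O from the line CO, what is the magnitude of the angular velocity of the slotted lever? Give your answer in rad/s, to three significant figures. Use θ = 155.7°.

ω = 9.2 rad/s
Crank pin A relative to C: A = (d + r cosθ, r sinθ); lever angle φ = atan2(r sinθ, d + r cosθ).
Differentiating tanφ: φ̇ = rω(d cosθ + r)/(d² + r² + 2dr cosθ).
d² + r² + 2dr cosθ = |CA|² = 0.00826032 m²;  d cosθ + r = -0.063881 m.
|ω_lever| = |0.0793·9.2·-0.063881| / 0.00826032 = 5.6421 rad/s.

5.64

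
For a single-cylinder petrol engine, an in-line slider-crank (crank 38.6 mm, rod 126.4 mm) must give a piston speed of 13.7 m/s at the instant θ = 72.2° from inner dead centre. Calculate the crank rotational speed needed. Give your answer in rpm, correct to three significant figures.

3240

For an in-line slider-crank, |v_piston| = rω|sinθ|·[1 + r cosθ/√(L² − r² sin²θ)].
With r = 0.0386 m, L = 0.1264 m, θ = 72.2°: the bracketed kinematic factor |dx/dθ| = 0.040338 m.
ω = v/|dx/dθ| = 13.7/0.040338 = 339.63 rad/s.
N = 60ω/(2π) = 3243.2 rpm.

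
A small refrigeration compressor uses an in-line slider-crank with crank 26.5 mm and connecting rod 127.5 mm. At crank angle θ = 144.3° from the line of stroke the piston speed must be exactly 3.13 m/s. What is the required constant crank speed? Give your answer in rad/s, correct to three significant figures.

For an in-line slider-crank, |v_piston| = rω|sinθ|·[1 + r cosθ/√(L² − r² sin²θ)].
With r = 0.0265 m, L = 0.1275 m, θ = 144.3°: the bracketed kinematic factor |dx/dθ| = 0.012834 m.
ω = v/|dx/dθ| = 3.13/0.012834 = 243.88 rad/s.

244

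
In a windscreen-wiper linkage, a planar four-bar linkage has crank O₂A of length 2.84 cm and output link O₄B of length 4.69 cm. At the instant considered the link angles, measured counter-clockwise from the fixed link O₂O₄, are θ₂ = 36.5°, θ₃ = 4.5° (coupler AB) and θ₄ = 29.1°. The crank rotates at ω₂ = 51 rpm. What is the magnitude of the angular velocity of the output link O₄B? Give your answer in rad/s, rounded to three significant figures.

4.12

ω₂ = 5.341 rad/s (from 51 rpm).
Differentiating the loop-closure r₂e^{iθ₂}+r₃e^{iθ₃}=r₁+r₄e^{iθ₄} gives r₂ω₂e^{iθ₂}+r₃ω₃e^{iθ₃}=r₄ω₄e^{iθ₄}.
Eliminating the other unknown: ω₄ = r₂ω₂ sin(θ₂−θ₃) / [r₄ sin(θ₄−θ₃)].
Numerator sine = +0.52992; denominator sine = +0.41628.
Result = 0.0284·5.341·(+0.52992) / (0.0469·(+0.41628)) = +4.1169 rad/s; magnitude 4.1169 rad/s.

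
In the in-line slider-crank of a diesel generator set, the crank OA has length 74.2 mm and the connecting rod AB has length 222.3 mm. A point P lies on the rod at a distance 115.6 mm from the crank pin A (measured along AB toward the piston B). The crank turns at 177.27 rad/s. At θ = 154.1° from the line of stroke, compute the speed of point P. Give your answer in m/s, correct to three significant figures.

7.46

ω = 177.3 rad/s.  Crank-pin speed |V_A| = rω = 13.153 m/s, perpendicular to OA.
Rod angle: sinφ = −(r/L) sinθ ⇒ φ = -8.383°; ω_rod = −rω cosθ/√(L²−r²sin²θ) = +53.801 rad/s.
V_P = V_A + ω_rod × AP, with AP = 0.1156 m along the rod.
Components: V_Px = −rω sinθ − a·ω_rod·sinφ = -4.8387 m/s;  V_Py = rω cosθ + a·ω_rod·cosφ = -5.6793 m/s.
|V_P| = √(V_Px² + V_Py²) = 7.461 m/s.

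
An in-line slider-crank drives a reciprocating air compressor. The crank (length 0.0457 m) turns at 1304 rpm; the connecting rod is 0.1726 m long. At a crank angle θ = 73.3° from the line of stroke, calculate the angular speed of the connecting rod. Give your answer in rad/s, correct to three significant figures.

ω = 136.6 rad/s (converted from 1304 rpm).
The rod makes angle φ with the slider axis where L sinφ = r sinθ; differentiating, L cosφ·φ̇ = r ω cosθ.
L cosφ = √(L² − r² sin²θ) = 0.16696 m.
|ω_rod| = r ω |cosθ| / √(L² − r² sin²θ) = 0.0457·136.6·0.28736/0.16696 = 10.741 rad/s.

10.7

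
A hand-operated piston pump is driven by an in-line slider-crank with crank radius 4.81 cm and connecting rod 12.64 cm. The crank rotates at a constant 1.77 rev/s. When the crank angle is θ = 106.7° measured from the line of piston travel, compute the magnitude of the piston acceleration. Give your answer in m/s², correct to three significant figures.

ω = 2π·1.77 = 11.12 rad/s
x(θ) = r cosθ + √(L² − r² sin²θ); with ω constant, a = ω²·d²x/dθ².
d²x/dθ² = −r cosθ − r²(cos2θ)/√u − r⁴ sin²2θ/(4u^{3/2}),  u = L² − r² sin²θ = 0.0138544 m².
Substituting r = 0.0481 m, L = 0.1264 m, θ = 106.7°: d²x/dθ² = +0.029983 m.
a = ω²·d²x/dθ² = (11.12)²·(+0.029983) = +3.7084 m/s²;  |a| = 3.7084 m/s².

3.71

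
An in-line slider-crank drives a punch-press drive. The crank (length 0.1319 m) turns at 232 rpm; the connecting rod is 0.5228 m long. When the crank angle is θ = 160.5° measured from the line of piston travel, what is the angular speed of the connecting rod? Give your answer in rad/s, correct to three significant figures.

5.80

ω = 24.29 rad/s (converted from 232 rpm).
The rod makes angle φ with the slider axis where L sinφ = r sinθ; differentiating, L cosφ·φ̇ = r ω cosθ.
L cosφ = √(L² − r² sin²θ) = 0.52094 m.
|ω_rod| = r ω |cosθ| / √(L² − r² sin²θ) = 0.1319·24.29·0.94264/0.52094 = 5.7985 rad/s.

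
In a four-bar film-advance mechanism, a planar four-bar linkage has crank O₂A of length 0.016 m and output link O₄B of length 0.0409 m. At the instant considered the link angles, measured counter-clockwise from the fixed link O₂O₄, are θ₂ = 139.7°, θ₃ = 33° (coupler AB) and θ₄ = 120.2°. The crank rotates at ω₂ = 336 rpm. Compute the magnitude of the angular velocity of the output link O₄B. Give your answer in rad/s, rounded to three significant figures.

ω₂ = 35.19 rad/s (from 336 rpm).
Differentiating the loop-closure r₂e^{iθ₂}+r₃e^{iθ₃}=r₁+r₄e^{iθ₄} gives r₂ω₂e^{iθ₂}+r₃ω₃e^{iθ₃}=r₄ω₄e^{iθ₄}.
Eliminating the other unknown: ω₄ = r₂ω₂ sin(θ₂−θ₃) / [r₄ sin(θ₄−θ₃)].
Numerator sine = +0.95782; denominator sine = +0.99881.
Result = 0.016·35.19·(+0.95782) / (0.0409·(+0.99881)) = +13.2 rad/s; magnitude 13.2 rad/s.

13.2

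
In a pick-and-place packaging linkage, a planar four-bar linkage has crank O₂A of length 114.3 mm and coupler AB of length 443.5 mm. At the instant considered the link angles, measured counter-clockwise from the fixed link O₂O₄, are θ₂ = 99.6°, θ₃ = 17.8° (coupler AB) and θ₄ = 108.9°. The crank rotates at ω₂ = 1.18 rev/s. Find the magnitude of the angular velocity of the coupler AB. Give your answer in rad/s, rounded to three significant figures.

ω₂ = 7.414 rad/s (from 1.18 rev/s).
Differentiating the loop-closure r₂e^{iθ₂}+r₃e^{iθ₃}=r₁+r₄e^{iθ₄} gives r₂ω₂e^{iθ₂}+r₃ω₃e^{iθ₃}=r₄ω₄e^{iθ₄}.
Eliminating the other unknown: ω₃ = r₂ω₂ sin(θ₄−θ₂) / [r₃ sin(θ₃−θ₄)].
Numerator sine = +0.16160; denominator sine = -0.99982.
Result = 0.1143·7.414·(+0.16160) / (0.4435·(-0.99982)) = -0.30885 rad/s; magnitude 0.30885 rad/s.

0.309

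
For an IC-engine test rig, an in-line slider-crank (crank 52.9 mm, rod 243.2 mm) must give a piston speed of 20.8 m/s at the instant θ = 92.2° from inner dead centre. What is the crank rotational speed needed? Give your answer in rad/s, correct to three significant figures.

For an in-line slider-crank, |v_piston| = rω|sinθ|·[1 + r cosθ/√(L² − r² sin²θ)].
With r = 0.0529 m, L = 0.2432 m, θ = 92.2°: the bracketed kinematic factor |dx/dθ| = 0.052409 m.
ω = v/|dx/dθ| = 20.8/0.052409 = 396.88 rad/s.

397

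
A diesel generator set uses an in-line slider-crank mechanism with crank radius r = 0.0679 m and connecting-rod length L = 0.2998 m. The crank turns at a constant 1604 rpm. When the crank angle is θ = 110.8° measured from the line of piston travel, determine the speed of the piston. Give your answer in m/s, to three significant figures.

9.78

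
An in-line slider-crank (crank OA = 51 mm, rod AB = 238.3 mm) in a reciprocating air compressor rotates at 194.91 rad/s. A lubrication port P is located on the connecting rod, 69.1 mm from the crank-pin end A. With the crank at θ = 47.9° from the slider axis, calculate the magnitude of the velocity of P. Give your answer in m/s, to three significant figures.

ω = 194.9 rad/s.  Crank-pin speed |V_A| = rω = 9.9404 m/s, perpendicular to OA.
Rod angle: sinφ = −(r/L) sinθ ⇒ φ = -9.137°; ω_rod = −rω cosθ/√(L²−r²sin²θ) = -28.325 rad/s.
V_P = V_A + ω_rod × AP, with AP = 0.0691 m along the rod.
Components: V_Px = −rω sinθ − a·ω_rod·sinφ = -7.6864 m/s;  V_Py = rω cosθ + a·ω_rod·cosφ = +4.7319 m/s.
|V_P| = √(V_Px² + V_Py²) = 9.0261 m/s.

9.03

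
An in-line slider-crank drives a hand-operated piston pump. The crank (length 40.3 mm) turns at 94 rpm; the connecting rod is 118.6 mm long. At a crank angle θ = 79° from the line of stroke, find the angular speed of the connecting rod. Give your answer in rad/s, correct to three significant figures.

ω = 9.844 rad/s (converted from 94 rpm).
The rod makes angle φ with the slider axis where L sinφ = r sinθ; differentiating, L cosφ·φ̇ = r ω cosθ.
L cosφ = √(L² − r² sin²θ) = 0.11181 m.
|ω_rod| = r ω |cosθ| / √(L² − r² sin²θ) = 0.0403·9.844·0.19081/0.11181 = 0.677 rad/s.

0.677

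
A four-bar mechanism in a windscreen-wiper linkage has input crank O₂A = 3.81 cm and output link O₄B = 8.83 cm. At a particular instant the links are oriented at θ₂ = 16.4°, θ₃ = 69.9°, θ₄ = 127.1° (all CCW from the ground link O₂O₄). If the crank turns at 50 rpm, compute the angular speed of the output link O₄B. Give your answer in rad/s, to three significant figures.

2.16

ω₂ = 5.236 rad/s (from 50 rpm).
Differentiating the loop-closure r₂e^{iθ₂}+r₃e^{iθ₃}=r₁+r₄e^{iθ₄} gives r₂ω₂e^{iθ₂}+r₃ω₃e^{iθ₃}=r₄ω₄e^{iθ₄}.
Eliminating the other unknown: ω₄ = r₂ω₂ sin(θ₂−θ₃) / [r₄ sin(θ₄−θ₃)].
Numerator sine = -0.80386; denominator sine = +0.84057.
Result = 0.0381·5.236·(-0.80386) / (0.0883·(+0.84057)) = -2.1606 rad/s; magnitude 2.1606 rad/s.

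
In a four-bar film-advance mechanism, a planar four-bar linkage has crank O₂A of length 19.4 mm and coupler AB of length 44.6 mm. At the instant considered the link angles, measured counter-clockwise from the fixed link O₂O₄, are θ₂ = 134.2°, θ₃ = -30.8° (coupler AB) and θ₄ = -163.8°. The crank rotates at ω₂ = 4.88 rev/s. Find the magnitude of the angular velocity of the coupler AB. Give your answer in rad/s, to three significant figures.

16.1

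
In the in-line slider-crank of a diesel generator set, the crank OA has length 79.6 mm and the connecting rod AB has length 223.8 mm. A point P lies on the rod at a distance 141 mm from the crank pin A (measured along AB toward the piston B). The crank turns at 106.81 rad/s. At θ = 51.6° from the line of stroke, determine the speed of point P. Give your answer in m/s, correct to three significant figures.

ω = 106.8 rad/s.  Crank-pin speed |V_A| = rω = 8.5021 m/s, perpendicular to OA.
Rod angle: sinφ = −(r/L) sinθ ⇒ φ = -16.185°; ω_rod = −rω cosθ/√(L²−r²sin²θ) = -24.571 rad/s.
V_P = V_A + ω_rod × AP, with AP = 0.141 m along the rod.
Components: V_Px = −rω sinθ − a·ω_rod·sinφ = -7.6287 m/s;  V_Py = rω cosθ + a·ω_rod·cosφ = +1.9538 m/s.
|V_P| = √(V_Px² + V_Py²) = 7.875 m/s.

7.87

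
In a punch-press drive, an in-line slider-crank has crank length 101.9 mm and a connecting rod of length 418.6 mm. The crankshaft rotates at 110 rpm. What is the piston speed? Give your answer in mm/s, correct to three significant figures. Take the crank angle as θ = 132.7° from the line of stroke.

ω = 2π·110/60 = 11.52 rad/s
For an in-line slider-crank, x = r cosθ + √(L² − r² sin²θ), so v = −rω sinθ·[1 + r cosθ/√(L² − r² sin²θ)].
With r = 0.1019 m, L = 0.4186 m, θ = 132.7°: √(L² − r² sin²θ) = 0.41185 m.
v = −0.1019·11.52·0.73491·[1 + 0.1019·-0.67816/0.41185] = -0.7179 m/s.
|v| = 0.7179 m/s = 717.9 mm/s.

718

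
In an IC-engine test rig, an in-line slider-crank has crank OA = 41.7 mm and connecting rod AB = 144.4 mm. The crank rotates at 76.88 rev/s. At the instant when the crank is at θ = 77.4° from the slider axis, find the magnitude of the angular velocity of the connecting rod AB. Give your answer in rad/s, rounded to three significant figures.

31.7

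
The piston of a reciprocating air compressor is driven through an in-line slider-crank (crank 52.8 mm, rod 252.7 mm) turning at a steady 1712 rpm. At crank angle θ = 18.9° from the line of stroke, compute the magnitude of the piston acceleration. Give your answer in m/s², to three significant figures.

ω = 2π·1712/60 = 179.3 rad/s
x(θ) = r cosθ + √(L² − r² sin²θ); with ω constant, a = ω²·d²x/dθ².
d²x/dθ² = −r cosθ − r²(cos2θ)/√u − r⁴ sin²2θ/(4u^{3/2}),  u = L² − r² sin²θ = 0.0635648 m².
Substituting r = 0.0528 m, L = 0.2527 m, θ = 18.9°: d²x/dθ² = -0.058736 m.
a = ω²·d²x/dθ² = (179.3)²·(-0.058736) = -1887.9 m/s²;  |a| = 1887.9 m/s².

1890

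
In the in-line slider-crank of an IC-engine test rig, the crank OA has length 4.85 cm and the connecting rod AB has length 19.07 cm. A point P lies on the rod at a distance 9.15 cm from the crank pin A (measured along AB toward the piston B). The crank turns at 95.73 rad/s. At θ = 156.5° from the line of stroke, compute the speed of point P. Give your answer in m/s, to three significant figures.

ω = 95.73 rad/s.  Crank-pin speed |V_A| = rω = 4.6429 m/s, perpendicular to OA.
Rod angle: sinφ = −(r/L) sinθ ⇒ φ = -5.821°; ω_rod = −rω cosθ/√(L²−r²sin²θ) = +22.443 rad/s.
V_P = V_A + ω_rod × AP, with AP = 0.0915 m along the rod.
Components: V_Px = −rω sinθ − a·ω_rod·sinφ = -1.6431 m/s;  V_Py = rω cosθ + a·ω_rod·cosφ = -2.2149 m/s.
|V_P| = √(V_Px² + V_Py²) = 2.7578 m/s.

2.76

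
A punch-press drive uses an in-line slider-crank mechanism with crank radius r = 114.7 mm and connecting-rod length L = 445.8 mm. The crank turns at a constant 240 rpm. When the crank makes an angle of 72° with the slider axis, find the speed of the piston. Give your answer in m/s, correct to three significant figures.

ω = 2π·240/60 = 25.13 rad/s
For an in-line slider-crank, x = r cosθ + √(L² − r² sin²θ), so v = −rω sinθ·[1 + r cosθ/√(L² − r² sin²θ)].
With r = 0.1147 m, L = 0.4458 m, θ = 72°: √(L² − r² sin²θ) = 0.43225 m.
v = −0.1147·25.13·0.95106·[1 + 0.1147·0.30902/0.43225] = -2.9664 m/s.
|v| = 2.9664 m/s.

2.97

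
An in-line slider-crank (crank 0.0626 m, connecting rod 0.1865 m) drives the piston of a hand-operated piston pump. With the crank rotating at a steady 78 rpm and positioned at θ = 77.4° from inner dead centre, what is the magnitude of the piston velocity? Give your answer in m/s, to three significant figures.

0.538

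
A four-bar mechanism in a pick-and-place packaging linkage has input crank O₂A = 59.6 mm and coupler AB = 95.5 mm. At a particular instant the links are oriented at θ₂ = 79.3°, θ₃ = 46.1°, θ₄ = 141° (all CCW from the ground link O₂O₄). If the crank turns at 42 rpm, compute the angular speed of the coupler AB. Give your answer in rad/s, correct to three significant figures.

2.43

ω₂ = 4.398 rad/s (from 42 rpm).
Differentiating the loop-closure r₂e^{iθ₂}+r₃e^{iθ₃}=r₁+r₄e^{iθ₄} gives r₂ω₂e^{iθ₂}+r₃ω₃e^{iθ₃}=r₄ω₄e^{iθ₄}.
Eliminating the other unknown: ω₃ = r₂ω₂ sin(θ₄−θ₂) / [r₃ sin(θ₃−θ₄)].
Numerator sine = +0.88048; denominator sine = -0.99635.
Result = 0.0596·4.398·(+0.88048) / (0.0955·(-0.99635)) = -2.4257 rad/s; magnitude 2.4257 rad/s.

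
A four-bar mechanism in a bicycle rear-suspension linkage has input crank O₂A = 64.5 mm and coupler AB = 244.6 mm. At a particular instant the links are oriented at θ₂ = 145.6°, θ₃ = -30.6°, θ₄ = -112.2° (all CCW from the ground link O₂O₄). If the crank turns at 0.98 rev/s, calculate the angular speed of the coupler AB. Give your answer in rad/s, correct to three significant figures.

1.60

ω₂ = 6.158 rad/s (from 0.98 rev/s).
Differentiating the loop-closure r₂e^{iθ₂}+r₃e^{iθ₃}=r₁+r₄e^{iθ₄} gives r₂ω₂e^{iθ₂}+r₃ω₃e^{iθ₃}=r₄ω₄e^{iθ₄}.
Eliminating the other unknown: ω₃ = r₂ω₂ sin(θ₄−θ₂) / [r₃ sin(θ₃−θ₄)].
Numerator sine = +0.97742; denominator sine = +0.98927.
Result = 0.0645·6.158·(+0.97742) / (0.2446·(+0.98927)) = +1.6043 rad/s; magnitude 1.6043 rad/s.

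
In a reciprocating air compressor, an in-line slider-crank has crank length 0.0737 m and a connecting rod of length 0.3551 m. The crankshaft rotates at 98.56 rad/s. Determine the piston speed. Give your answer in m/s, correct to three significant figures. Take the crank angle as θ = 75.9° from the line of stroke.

7.41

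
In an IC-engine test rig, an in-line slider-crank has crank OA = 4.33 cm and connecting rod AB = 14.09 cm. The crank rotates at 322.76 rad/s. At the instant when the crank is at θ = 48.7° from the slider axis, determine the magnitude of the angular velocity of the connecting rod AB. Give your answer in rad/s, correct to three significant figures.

67.3

ω = 322.8 rad/s
The rod makes angle φ with the slider axis where L sinφ = r sinθ; differentiating, L cosφ·φ̇ = r ω cosθ.
L cosφ = √(L² − r² sin²θ) = 0.13709 m.
|ω_rod| = r ω |cosθ| / √(L² − r² sin²θ) = 0.0433·322.8·0.66000/0.13709 = 67.282 rad/s.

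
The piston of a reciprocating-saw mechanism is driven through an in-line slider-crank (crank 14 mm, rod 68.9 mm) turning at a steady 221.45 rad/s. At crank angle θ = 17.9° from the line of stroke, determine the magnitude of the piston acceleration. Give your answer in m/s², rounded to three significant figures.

ω = 221.4 rad/s
x(θ) = r cosθ + √(L² − r² sin²θ); with ω constant, a = ω²·d²x/dθ².
d²x/dθ² = −r cosθ − r²(cos2θ)/√u − r⁴ sin²2θ/(4u^{3/2}),  u = L² − r² sin²θ = 0.00472869 m².
Substituting r = 0.014 m, L = 0.0689 m, θ = 17.9°: d²x/dθ² = -0.015644 m.
a = ω²·d²x/dθ² = (221.4)²·(-0.015644) = -767.19 m/s²;  |a| = 767.19 m/s².

767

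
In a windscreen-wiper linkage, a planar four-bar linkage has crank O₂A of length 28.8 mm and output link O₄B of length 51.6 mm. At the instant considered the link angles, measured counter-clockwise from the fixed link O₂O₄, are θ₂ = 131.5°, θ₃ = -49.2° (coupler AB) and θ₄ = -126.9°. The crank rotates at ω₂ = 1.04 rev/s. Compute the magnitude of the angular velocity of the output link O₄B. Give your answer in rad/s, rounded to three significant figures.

0.0456

ω₂ = 6.535 rad/s (from 1.04 rev/s).
Differentiating the loop-closure r₂e^{iθ₂}+r₃e^{iθ₃}=r₁+r₄e^{iθ₄} gives r₂ω₂e^{iθ₂}+r₃ω₃e^{iθ₃}=r₄ω₄e^{iθ₄}.
Eliminating the other unknown: ω₄ = r₂ω₂ sin(θ₂−θ₃) / [r₄ sin(θ₄−θ₃)].
Numerator sine = -0.01222; denominator sine = -0.97705.
Result = 0.0288·6.535·(-0.01222) / (0.0516·(-0.97705)) = +0.045604 rad/s; magnitude 0.045604 rad/s.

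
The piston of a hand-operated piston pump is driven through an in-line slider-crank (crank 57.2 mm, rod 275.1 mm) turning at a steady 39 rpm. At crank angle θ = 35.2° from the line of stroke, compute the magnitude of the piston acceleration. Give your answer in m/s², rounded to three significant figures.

ω = 2π·39/60 = 4.084 rad/s
x(θ) = r cosθ + √(L² − r² sin²θ); with ω constant, a = ω²·d²x/dθ².
d²x/dθ² = −r cosθ − r²(cos2θ)/√u − r⁴ sin²2θ/(4u^{3/2}),  u = L² − r² sin²θ = 0.0745929 m².
Substituting r = 0.0572 m, L = 0.2751 m, θ = 35.2°: d²x/dθ² = -0.050876 m.
a = ω²·d²x/dθ² = (4.084)²·(-0.050876) = -0.84859 m/s²;  |a| = 0.84859 m/s².

0.849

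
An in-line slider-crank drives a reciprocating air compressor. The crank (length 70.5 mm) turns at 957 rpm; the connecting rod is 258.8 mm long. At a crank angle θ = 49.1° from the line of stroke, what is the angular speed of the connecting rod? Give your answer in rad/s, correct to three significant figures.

ω = 100.2 rad/s (converted from 957 rpm).
The rod makes angle φ with the slider axis where L sinφ = r sinθ; differentiating, L cosφ·φ̇ = r ω cosθ.
L cosφ = √(L² − r² sin²θ) = 0.25325 m.
|ω_rod| = r ω |cosθ| / √(L² − r² sin²θ) = 0.0705·100.2·0.65474/0.25325 = 18.266 rad/s.

18.3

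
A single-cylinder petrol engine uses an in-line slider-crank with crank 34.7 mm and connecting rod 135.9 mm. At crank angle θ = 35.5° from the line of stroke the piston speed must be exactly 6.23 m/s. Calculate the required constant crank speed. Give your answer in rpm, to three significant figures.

2440

For an in-line slider-crank, |v_piston| = rω|sinθ|·[1 + r cosθ/√(L² − r² sin²θ)].
With r = 0.0347 m, L = 0.1359 m, θ = 35.5°: the bracketed kinematic factor |dx/dθ| = 0.024386 m.
ω = v/|dx/dθ| = 6.23/0.024386 = 255.48 rad/s.
N = 60ω/(2π) = 2439.6 rpm.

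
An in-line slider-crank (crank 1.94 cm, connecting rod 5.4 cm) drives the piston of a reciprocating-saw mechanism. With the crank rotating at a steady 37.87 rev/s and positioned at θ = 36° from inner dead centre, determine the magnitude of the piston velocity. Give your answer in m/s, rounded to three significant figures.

3.52

ω = 2π·37.9 = 237.9 rad/s
For an in-line slider-crank, x = r cosθ + √(L² − r² sin²θ), so v = −rω sinθ·[1 + r cosθ/√(L² − r² sin²θ)].
With r = 0.0194 m, L = 0.054 m, θ = 36°: √(L² − r² sin²θ) = 0.052782 m.
v = −0.0194·237.9·0.58779·[1 + 0.0194·0.80902/0.052782] = -3.5201 m/s.
|v| = 3.5201 m/s.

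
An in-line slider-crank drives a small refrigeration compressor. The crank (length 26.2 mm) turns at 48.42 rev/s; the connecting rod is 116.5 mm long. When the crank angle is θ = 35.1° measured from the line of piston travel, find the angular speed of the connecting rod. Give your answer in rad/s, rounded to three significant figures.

ω = 304.2 rad/s (converted from 48.42 rev/s).
The rod makes angle φ with the slider axis where L sinφ = r sinθ; differentiating, L cosφ·φ̇ = r ω cosθ.
L cosφ = √(L² − r² sin²θ) = 0.11552 m.
|ω_rod| = r ω |cosθ| / √(L² − r² sin²θ) = 0.0262·304.2·0.81815/0.11552 = 56.451 rad/s.

56.5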